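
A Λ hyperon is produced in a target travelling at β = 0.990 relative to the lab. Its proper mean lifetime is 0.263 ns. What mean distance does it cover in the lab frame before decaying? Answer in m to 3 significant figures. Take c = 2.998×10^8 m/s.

γ = 1/√(1 − 0.990²) = 7.0888
Dilated lifetime: Δt = γτ₀ = 7.0888 × 0.263 ns = 1.8644 ns
d = vΔt = 0.990c × 1.8644 ns = 2.9680×10^8 m/s × 1.8644×10^-9 s = 0.553 m

d ≈ 0.553 m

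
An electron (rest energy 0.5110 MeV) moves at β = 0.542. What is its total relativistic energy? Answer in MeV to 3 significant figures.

E ≈ 0.608 MeV

γ = 1/√(1 − 0.542²) = 1.1899
E = γm₀c² = 1.1899 × 0.5110 MeV = 0.608 MeV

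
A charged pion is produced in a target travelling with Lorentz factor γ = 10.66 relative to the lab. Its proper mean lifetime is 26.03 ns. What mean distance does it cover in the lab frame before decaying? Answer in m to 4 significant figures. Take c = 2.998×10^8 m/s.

d ≈ 82.82 m

β = √(1 − 1/γ²) = √(1 − 1/10.66²) = 0.995590
Dilated lifetime: Δt = γτ₀ = 10.66 × 26.03 ns = 277.480 ns
d = vΔt = 0.995590c × 277.480 ns = 2.98478×10^8 m/s × 2.77480×10^-7 s = 82.82 m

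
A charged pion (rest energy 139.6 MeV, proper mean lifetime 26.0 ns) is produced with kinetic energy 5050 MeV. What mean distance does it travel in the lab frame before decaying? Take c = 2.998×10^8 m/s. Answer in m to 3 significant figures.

γ = 1 + K/(m₀c²) = 1 + 5050/139.6 = 37.175
β = √(1 − 1/γ²) = 0.99964
Dilated lifetime: γτ₀ = 37.175 × 26.0 ns = 966.54 ns
d = βc·γτ₀ = 0.99964 × (2.998×10^8 m/s) × 9.6654×10^-7 s = 290 m

d ≈ 290 m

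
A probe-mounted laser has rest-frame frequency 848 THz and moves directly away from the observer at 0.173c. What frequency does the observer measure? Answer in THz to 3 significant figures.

Relativistic Doppler: f_obs = f_src √((1−β)/(1+β))
= 848 × √(0.82700/1.1730) = 848 × 0.83966 = 712 THz

f_obs ≈ 712 THz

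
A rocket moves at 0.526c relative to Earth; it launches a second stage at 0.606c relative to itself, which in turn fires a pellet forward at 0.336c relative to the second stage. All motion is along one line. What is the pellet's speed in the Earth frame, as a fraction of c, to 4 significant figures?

u ≈ 0.9270c

Compose boost 2: (0.606 + 0.526)/(1 + 0.606×0.526) = 1.132/1.31876 = 0.858385
Compose boost 3: (0.336 + 0.858385)/(1 + 0.336×0.858385) = 1.19438/1.28842 = 0.9270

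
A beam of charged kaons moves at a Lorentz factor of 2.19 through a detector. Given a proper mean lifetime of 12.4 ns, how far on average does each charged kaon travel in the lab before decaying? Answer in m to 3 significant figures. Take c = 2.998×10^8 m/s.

β = √(1 − 1/γ²) = √(1 − 1/2.19²) = 0.88966
Dilated lifetime: Δt = γτ₀ = 2.19 × 12.4 ns = 27.156 ns
d = vΔt = 0.88966c × 27.156 ns = 2.6672×10^8 m/s × 2.7156×10^-8 s = 7.24 m

d ≈ 7.24 m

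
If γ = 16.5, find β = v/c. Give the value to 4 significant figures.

β = √(1 − 1/γ²) = √(1 − 1/16.5²) = √(0.996327) = 0.9982

β ≈ 0.9982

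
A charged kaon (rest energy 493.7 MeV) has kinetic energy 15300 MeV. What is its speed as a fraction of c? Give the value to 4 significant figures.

γ = 1 + K/(m₀c²) = 1 + 15300/493.7 = 31.9905
β = √(1 − 1/γ²) = 0.9995

β ≈ 0.9995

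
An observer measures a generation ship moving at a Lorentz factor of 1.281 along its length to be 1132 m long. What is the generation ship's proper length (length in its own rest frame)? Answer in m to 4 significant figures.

L₀ ≈ 1450 m

γ = 1.281 (given)
L₀ = γL = 1.281 × 1132 = 1450 m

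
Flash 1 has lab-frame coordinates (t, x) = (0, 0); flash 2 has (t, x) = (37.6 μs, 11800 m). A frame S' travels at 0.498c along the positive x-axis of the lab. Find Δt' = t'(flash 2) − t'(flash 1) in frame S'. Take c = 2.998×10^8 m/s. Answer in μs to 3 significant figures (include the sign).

γ = 1/√(1 − 0.498²) = 1.1532
Δt' = γ(Δt − vΔx/c²) = 1.1532 × (37.6 μs − 0.498×11800 m / (2.998×10^8 m/s))
= 1.1532 × (17.999 μs) = 20.8 μs

Δt' ≈ 20.8 μs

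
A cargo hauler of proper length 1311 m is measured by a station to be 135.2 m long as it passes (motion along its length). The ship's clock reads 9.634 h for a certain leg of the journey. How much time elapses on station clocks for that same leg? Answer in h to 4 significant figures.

Length contraction ⇒ γ = L₀/L = 1311/135.2 = 9.69675
Time dilation: Δt = γτ₀ = 9.69675 × 9.634 h = 93.42 h

Δt ≈ 93.42 h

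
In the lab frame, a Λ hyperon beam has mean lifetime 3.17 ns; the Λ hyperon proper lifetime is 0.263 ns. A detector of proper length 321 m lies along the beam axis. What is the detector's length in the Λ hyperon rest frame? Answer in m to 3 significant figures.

L ≈ 26.6 m

Time dilation ⇒ γ = Δt/τ₀ = 3.17/0.263 = 12.053
Length contraction: L = L₀/γ = 321/12.053 = 26.6 m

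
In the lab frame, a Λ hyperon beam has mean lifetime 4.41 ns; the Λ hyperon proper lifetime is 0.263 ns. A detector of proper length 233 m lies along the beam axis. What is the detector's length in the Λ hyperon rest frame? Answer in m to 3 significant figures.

Time dilation ⇒ γ = Δt/τ₀ = 4.41/0.263 = 16.768
Length contraction: L = L₀/γ = 233/16.768 = 13.9 m

L ≈ 13.9 m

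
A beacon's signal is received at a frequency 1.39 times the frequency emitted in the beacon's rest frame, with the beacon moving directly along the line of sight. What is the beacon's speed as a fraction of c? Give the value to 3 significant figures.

f_obs/f_src = √((1+β)/(1−β)) = 1.39  ⇒  (1+β)/(1−β) = 1.9321
β = |1 − D²|/(1 + D²) = |1 − 1.9321|/(1 + 1.9321) = 0.318

β ≈ 0.318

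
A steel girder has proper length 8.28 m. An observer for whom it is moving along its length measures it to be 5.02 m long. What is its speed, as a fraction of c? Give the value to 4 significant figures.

γ = L₀/L = 8.28/5.02 = 1.64940
β = √(1 − 1/γ²) = 0.7953

β ≈ 0.7953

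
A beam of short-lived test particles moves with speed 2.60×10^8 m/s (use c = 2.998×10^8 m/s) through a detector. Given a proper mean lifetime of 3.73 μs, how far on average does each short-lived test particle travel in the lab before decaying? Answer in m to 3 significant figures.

d ≈ 1950 m

β = v/c = 2.60×10^8 / 2.998×10^8 = 0.86724
γ = 1/√(1 − 0.86724²) = 2.0085
Dilated lifetime: Δt = γτ₀ = 2.0085 × 3.73 μs = 7.4917 μs
d = vΔt = 0.86724c × 7.4917 μs = 2.6000×10^8 m/s × 7.4917×10^-6 s = 1950 m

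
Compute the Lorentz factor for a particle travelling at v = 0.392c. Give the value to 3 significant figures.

γ ≈ 1.09

γ = 1/√(1 − β²) = 1/√(1 − 0.392²) = 1/√(0.84634) = 1.09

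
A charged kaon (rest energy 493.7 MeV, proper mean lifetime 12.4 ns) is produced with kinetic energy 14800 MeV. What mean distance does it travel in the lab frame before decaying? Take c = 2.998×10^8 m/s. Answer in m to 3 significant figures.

d ≈ 115 m

γ = 1 + K/(m₀c²) = 1 + 14800/493.7 = 30.978
β = √(1 − 1/γ²) = 0.99948
Dilated lifetime: γτ₀ = 30.978 × 12.4 ns = 384.12 ns
d = βc·γτ₀ = 0.99948 × (2.998×10^8 m/s) × 3.8412×10^-7 s = 115 m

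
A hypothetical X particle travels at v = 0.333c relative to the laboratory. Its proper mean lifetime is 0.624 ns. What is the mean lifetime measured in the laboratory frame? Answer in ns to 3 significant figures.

γ = 1/√(1 − 0.333²) = 1.0605
Time dilation: Δt = γτ₀ = 1.0605 × 0.624 ns = 0.662 ns

Δt ≈ 0.662 ns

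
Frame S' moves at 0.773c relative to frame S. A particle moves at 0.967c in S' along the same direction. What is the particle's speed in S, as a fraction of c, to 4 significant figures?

u ≈ 0.9957c

Relativistic velocity addition: u = (u' + v)/(1 + u'v/c²)
= (0.967 + 0.773)/(1 + 0.967×0.773) = 1.740/1.74749 = 0.9957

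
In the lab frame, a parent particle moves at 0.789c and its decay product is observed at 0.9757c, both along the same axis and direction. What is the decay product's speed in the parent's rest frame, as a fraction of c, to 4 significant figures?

Inverse velocity addition: u' = (u − v)/(1 − uv/c²)
= (0.9757 − 0.789)/(1 − 0.9757×0.789) = 0.1867/0.230173 = 0.8111

u' ≈ 0.8111c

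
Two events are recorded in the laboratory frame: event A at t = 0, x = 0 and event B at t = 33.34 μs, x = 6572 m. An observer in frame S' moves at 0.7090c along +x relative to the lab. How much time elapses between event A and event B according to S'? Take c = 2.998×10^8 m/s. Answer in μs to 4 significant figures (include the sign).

γ = 1/√(1 − 0.7090²) = 1.41802
Δt' = γ(Δt − vΔx/c²) = 1.41802 × (33.34 μs − 0.7090×6572 m / (2.998×10^8 m/s))
= 1.41802 × (17.7978 μs) = 25.24 μs

Δt' ≈ 25.24 μs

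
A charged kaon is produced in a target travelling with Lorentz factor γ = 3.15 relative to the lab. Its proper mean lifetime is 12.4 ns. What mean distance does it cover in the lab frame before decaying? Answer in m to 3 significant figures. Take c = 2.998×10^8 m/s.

d ≈ 11.1 m

β = √(1 − 1/γ²) = √(1 − 1/3.15²) = 0.94827
Dilated lifetime: Δt = γτ₀ = 3.15 × 12.4 ns = 39.060 ns
d = vΔt = 0.94827c × 39.060 ns = 2.8429×10^8 m/s × 3.9060×10^-8 s = 11.1 m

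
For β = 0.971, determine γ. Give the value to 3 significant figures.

γ = 1/√(1 − β²) = 1/√(1 − 0.971²) = 1/√(0.057159) = 4.18

γ ≈ 4.18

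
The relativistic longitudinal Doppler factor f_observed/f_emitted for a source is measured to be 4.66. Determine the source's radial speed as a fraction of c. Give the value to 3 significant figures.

β ≈ 0.912

f_obs/f_src = √((1+β)/(1−β)) = 4.66  ⇒  (1+β)/(1−β) = 21.716
β = |1 − D²|/(1 + D²) = |1 − 21.716|/(1 + 21.716) = 0.912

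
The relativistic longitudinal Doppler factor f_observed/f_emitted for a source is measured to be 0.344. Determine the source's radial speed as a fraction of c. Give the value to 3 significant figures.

β ≈ 0.788

f_obs/f_src = √((1−β)/(1+β)) = 0.344  ⇒  (1−β)/(1+β) = 0.11834
β = |1 − D²|/(1 + D²) = |1 − 0.11834|/(1 + 0.11834) = 0.788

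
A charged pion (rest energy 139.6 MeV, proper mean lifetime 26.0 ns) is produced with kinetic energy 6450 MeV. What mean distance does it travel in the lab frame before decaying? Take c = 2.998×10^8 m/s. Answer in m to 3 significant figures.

d ≈ 368 m

γ = 1 + K/(m₀c²) = 1 + 6450/139.6 = 47.203
β = √(1 − 1/γ²) = 0.99978
Dilated lifetime: γτ₀ = 47.203 × 26.0 ns = 1227.3 ns
d = βc·γτ₀ = 0.99978 × (2.998×10^8 m/s) × 1.2273×10^-6 s = 368 m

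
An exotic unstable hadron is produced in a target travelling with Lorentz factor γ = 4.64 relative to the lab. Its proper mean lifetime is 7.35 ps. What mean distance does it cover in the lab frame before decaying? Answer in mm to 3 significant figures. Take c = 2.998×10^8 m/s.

β = √(1 − 1/γ²) = √(1 − 1/4.64²) = 0.97650
Dilated lifetime: Δt = γτ₀ = 4.64 × 7.35 ps = 34.104 ps
d = vΔt = 0.97650c × 34.104 ps = 2.9275×10^8 m/s × 3.4104×10^-11 s = 9.98 mm

d ≈ 9.98 mm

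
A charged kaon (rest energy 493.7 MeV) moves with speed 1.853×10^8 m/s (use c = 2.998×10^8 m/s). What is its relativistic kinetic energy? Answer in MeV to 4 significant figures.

β = v/c = 1.853×10^8 / 2.998×10^8 = 0.618079
γ = 1/√(1 − 0.618079²) = 1.27208
K = (γ − 1)m₀c² = (1.27208 − 1) × 493.7 MeV = 0.272077 × 493.7 MeV = 134.3 MeV

K ≈ 134.3 MeV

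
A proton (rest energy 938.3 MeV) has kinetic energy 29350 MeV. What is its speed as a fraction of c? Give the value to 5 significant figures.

γ = 1 + K/(m₀c²) = 1 + 29350/938.3 = 32.27997
β = √(1 − 1/γ²) = 0.99952

β ≈ 0.99952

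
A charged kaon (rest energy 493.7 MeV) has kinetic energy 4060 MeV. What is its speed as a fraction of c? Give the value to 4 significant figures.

γ = 1 + K/(m₀c²) = 1 + 4060/493.7 = 9.22362
β = √(1 − 1/γ²) = 0.9941

β ≈ 0.9941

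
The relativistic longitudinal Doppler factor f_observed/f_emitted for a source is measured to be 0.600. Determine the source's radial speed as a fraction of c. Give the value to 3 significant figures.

f_obs/f_src = √((1−β)/(1+β)) = 0.600  ⇒  (1−β)/(1+β) = 0.36000
β = |1 − D²|/(1 + D²) = |1 − 0.36000|/(1 + 0.36000) = 0.471

β ≈ 0.471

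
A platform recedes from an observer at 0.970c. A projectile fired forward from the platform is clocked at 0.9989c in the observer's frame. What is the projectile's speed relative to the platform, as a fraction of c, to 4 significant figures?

u' ≈ 0.9302c

Inverse velocity addition: u' = (u − v)/(1 − uv/c²)
= (0.9989 − 0.970)/(1 − 0.9989×0.970) = 0.02890/0.0310670 = 0.9302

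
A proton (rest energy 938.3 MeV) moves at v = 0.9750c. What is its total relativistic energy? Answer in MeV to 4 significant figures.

γ = 1/√(1 − 0.9750²) = 4.50035
E = γm₀c² = 4.50035 × 938.3 MeV = 4223 MeV

E ≈ 4223 MeV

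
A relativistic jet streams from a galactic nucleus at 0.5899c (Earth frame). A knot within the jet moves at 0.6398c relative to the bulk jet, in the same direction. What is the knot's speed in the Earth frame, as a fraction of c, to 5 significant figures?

u ≈ 0.89276c

Relativistic velocity addition: u = (u' + v)/(1 + u'v/c²)
= (0.6398 + 0.5899)/(1 + 0.6398×0.5899) = 1.2297/1.377418 = 0.89276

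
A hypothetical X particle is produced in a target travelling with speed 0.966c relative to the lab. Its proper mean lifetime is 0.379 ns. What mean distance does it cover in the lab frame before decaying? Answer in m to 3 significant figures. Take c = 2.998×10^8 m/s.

d ≈ 0.425 m

γ = 1/√(1 − 0.966²) = 3.8678
Dilated lifetime: Δt = γτ₀ = 3.8678 × 0.379 ns = 1.4659 ns
d = vΔt = 0.966c × 1.4659 ns = 2.8961×10^8 m/s × 1.4659×10^-9 s = 0.425 m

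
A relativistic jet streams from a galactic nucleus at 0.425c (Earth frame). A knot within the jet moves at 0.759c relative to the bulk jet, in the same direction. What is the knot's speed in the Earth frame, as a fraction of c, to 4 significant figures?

u ≈ 0.8952c

Relativistic velocity addition: u = (u' + v)/(1 + u'v/c²)
= (0.759 + 0.425)/(1 + 0.759×0.425) = 1.184/1.32258 = 0.8952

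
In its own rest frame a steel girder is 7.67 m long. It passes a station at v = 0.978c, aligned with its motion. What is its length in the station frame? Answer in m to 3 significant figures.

γ = 1/√(1 − 0.978²) = 4.7938
Length contraction: L = L₀/γ = 7.67/4.7938 = 1.60 m

L ≈ 1.60 m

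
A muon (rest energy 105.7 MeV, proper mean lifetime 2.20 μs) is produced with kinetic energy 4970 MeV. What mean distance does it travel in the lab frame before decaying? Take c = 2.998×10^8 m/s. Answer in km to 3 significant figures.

d ≈ 31.7 km

γ = 1 + K/(m₀c²) = 1 + 4970/105.7 = 48.020
β = √(1 − 1/γ²) = 0.99978
Dilated lifetime: γτ₀ = 48.020 × 2.20 μs = 105.64 μs
d = βc·γτ₀ = 0.99978 × (2.998×10^8 m/s) × 0.00010564 s = 31.7 km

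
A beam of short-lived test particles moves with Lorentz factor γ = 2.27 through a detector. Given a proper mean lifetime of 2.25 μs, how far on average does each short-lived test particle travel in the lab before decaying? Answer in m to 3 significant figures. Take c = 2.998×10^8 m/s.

d ≈ 1370 m

β = √(1 − 1/γ²) = √(1 − 1/2.27²) = 0.89774
Dilated lifetime: Δt = γτ₀ = 2.27 × 2.25 μs = 5.1075 μs
d = vΔt = 0.89774c × 5.1075 μs = 2.6914×10^8 m/s × 5.1075×10^-6 s = 1370 m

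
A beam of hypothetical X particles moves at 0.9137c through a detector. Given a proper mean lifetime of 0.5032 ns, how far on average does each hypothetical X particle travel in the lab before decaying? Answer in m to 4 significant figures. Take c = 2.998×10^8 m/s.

γ = 1/√(1 − 0.9137²) = 2.46069
Dilated lifetime: Δt = γτ₀ = 2.46069 × 0.5032 ns = 1.23822 ns
d = vΔt = 0.9137c × 1.23822 ns = 2.73927×10^8 m/s × 1.23822×10^-9 s = 0.3392 m

d ≈ 0.3392 m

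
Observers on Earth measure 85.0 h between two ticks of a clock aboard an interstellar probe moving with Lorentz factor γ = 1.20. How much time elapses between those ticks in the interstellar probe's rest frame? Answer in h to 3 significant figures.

τ₀ ≈ 70.8 h

γ = 1.20 (given)
Proper time: τ₀ = Δt/γ = 85.0/1.20 = 70.8 h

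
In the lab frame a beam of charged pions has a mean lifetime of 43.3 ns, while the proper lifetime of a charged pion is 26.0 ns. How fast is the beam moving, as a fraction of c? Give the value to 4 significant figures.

β ≈ 0.7997

γ = Δt/τ₀ = 43.3/26.0 = 1.66538
β = √(1 − 1/γ²) = √(1 − 1/1.66538²) = 0.7997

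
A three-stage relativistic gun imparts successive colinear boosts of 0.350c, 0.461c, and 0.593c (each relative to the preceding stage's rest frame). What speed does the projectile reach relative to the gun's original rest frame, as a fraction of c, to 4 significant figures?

u ≈ 0.9132c

Compose boost 2: (0.461 + 0.350)/(1 + 0.461×0.350) = 0.8110/1.16135 = 0.698325
Compose boost 3: (0.593 + 0.698325)/(1 + 0.593×0.698325) = 1.29133/1.41411 = 0.9132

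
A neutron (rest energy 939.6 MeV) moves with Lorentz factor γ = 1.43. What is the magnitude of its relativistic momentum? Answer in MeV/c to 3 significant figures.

β = √(1 − 1/γ²) = √(1 − 1/1.43²) = 0.71483
p = γβm₀c = 1.43 × 0.71483 × 939.6 MeV/c = 960 MeV/c

p ≈ 960 MeV/c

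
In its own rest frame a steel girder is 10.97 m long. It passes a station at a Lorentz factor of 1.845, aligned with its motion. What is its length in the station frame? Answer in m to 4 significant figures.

L ≈ 5.946 m

γ = 1.845 (given)
Length contraction: L = L₀/γ = 10.97/1.845 = 5.946 m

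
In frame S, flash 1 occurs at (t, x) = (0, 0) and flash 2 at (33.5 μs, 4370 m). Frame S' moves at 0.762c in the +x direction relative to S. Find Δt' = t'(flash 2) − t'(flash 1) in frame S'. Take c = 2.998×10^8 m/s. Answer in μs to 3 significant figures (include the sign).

Δt' ≈ 34.6 μs

γ = 1/√(1 − 0.762²) = 1.5442
Δt' = γ(Δt − vΔx/c²) = 1.5442 × (33.5 μs − 0.762×4370 m / (2.998×10^8 m/s))
= 1.5442 × (22.393 μs) = 34.6 μs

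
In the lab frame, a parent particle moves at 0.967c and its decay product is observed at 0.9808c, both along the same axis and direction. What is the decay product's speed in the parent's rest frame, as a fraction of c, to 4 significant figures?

u' ≈ 0.2676c

Inverse velocity addition: u' = (u − v)/(1 − uv/c²)
= (0.9808 − 0.967)/(1 − 0.9808×0.967) = 0.01380/0.0515664 = 0.2676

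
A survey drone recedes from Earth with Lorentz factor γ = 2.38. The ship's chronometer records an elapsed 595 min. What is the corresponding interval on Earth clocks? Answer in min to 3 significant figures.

Δt ≈ 1420 min

γ = 2.38 (given)
Time dilation: Δt = γτ₀ = 2.38 × 595 min = 1420 min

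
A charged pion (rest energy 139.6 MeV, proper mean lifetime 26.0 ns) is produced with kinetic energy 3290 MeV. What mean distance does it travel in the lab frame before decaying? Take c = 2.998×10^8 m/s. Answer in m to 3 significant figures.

d ≈ 191 m

γ = 1 + K/(m₀c²) = 1 + 3290/139.6 = 24.567
β = √(1 − 1/γ²) = 0.99917
Dilated lifetime: γτ₀ = 24.567 × 26.0 ns = 638.75 ns
d = βc·γτ₀ = 0.99917 × (2.998×10^8 m/s) × 6.3875×10^-7 s = 191 m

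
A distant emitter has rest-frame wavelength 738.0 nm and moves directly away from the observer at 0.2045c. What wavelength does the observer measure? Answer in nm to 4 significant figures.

λ_obs ≈ 908.1 nm

Relativistic Doppler: λ_obs = λ_src √((1+β)/(1−β))
= 738.0 × √(1.20450/0.795500) = 738.0 × 1.23050 = 908.1 nm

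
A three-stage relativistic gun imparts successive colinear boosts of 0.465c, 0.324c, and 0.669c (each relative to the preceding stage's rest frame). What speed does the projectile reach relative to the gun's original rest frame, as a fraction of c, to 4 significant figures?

Compose boost 2: (0.324 + 0.465)/(1 + 0.324×0.465) = 0.7890/1.15066 = 0.685693
Compose boost 3: (0.669 + 0.685693)/(1 + 0.669×0.685693) = 1.35469/1.45873 = 0.9287

u ≈ 0.9287c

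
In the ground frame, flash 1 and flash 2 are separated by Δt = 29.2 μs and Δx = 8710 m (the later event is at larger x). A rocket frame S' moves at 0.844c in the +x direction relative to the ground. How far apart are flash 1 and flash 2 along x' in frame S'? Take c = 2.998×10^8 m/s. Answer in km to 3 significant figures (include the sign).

γ = 1/√(1 − 0.844²) = 1.8645
Δx' = γ(Δx − vΔt) = 1.8645 × (8710 m − 0.844×(2.998×10^8 m/s)×29.2×10^-6 s)
= 1.8645 × (1321.5 m) = 2.46 km

Δx' ≈ 2.46 km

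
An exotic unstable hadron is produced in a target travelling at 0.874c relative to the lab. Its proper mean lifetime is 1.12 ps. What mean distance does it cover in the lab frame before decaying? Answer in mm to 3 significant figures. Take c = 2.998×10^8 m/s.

d ≈ 0.604 mm

γ = 1/√(1 − 0.874²) = 2.0579
Dilated lifetime: Δt = γτ₀ = 2.0579 × 1.12 ps = 2.3049 ps
d = vΔt = 0.874c × 2.3049 ps = 2.6203×10^8 m/s × 2.3049×10^-12 s = 0.604 mm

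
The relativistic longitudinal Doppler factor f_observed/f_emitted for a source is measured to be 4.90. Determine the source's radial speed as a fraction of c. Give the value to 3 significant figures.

β ≈ 0.920

f_obs/f_src = √((1+β)/(1−β)) = 4.90  ⇒  (1+β)/(1−β) = 24.010
β = |1 − D²|/(1 + D²) = |1 − 24.010|/(1 + 24.010) = 0.920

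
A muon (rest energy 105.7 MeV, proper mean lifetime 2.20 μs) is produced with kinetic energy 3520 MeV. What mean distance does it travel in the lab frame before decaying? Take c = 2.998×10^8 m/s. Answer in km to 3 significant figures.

d ≈ 22.6 km

γ = 1 + K/(m₀c²) = 1 + 3520/105.7 = 34.302
β = √(1 − 1/γ²) = 0.99957
Dilated lifetime: γτ₀ = 34.302 × 2.20 μs = 75.464 μs
d = βc·γτ₀ = 0.99957 × (2.998×10^8 m/s) × 7.5464×10^-5 s = 22.6 km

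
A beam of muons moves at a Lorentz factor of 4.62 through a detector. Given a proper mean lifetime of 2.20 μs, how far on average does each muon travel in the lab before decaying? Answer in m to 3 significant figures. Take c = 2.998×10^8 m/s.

d ≈ 2970 m

β = √(1 − 1/γ²) = √(1 − 1/4.62²) = 0.97629
Dilated lifetime: Δt = γτ₀ = 4.62 × 2.20 μs = 10.164 μs
d = vΔt = 0.97629c × 10.164 μs = 2.9269×10^8 m/s × 1.0164×10^-5 s = 2970 m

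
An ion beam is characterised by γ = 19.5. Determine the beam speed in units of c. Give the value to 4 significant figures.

β ≈ 0.9987

β = √(1 − 1/γ²) = √(1 − 1/19.5²) = √(0.997370) = 0.9987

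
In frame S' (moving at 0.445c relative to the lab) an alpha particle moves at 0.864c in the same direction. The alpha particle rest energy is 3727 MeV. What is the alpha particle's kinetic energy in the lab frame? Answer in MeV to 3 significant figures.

K ≈ 7720 MeV

u_lab = (0.864 + 0.445)/(1 + 0.864×0.445) = 0.945481
γ = 1/√(1 − 0.945481²) = 3.0705
K = (γ − 1)m₀c² = (3.0705 − 1) × 3727 = 2.0705 × 3727 = 7720 MeV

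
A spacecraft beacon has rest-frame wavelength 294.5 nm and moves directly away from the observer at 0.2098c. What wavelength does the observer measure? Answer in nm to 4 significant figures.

λ_obs ≈ 364.4 nm

Relativistic Doppler: λ_obs = λ_src √((1+β)/(1−β))
= 294.5 × √(1.20980/0.790200) = 294.5 × 1.23734 = 364.4 nm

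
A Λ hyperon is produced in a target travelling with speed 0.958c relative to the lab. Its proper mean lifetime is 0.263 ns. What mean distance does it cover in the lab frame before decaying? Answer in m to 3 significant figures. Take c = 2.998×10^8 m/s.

γ = 1/√(1 − 0.958²) = 3.4871
Dilated lifetime: Δt = γτ₀ = 3.4871 × 0.263 ns = 0.91712 ns
d = vΔt = 0.958c × 0.91712 ns = 2.8721×10^8 m/s × 9.1712×10^-10 s = 0.263 m

d ≈ 0.263 m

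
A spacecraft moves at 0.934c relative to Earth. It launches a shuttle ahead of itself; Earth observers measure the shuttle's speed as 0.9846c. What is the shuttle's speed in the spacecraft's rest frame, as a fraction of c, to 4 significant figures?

u' ≈ 0.6295c

Inverse velocity addition: u' = (u − v)/(1 − uv/c²)
= (0.9846 − 0.934)/(1 − 0.9846×0.934) = 0.05060/0.0803836 = 0.6295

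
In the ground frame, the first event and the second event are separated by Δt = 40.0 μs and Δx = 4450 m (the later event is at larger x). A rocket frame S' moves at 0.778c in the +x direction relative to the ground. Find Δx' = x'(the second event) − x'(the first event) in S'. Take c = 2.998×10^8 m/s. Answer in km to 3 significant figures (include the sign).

γ = 1/√(1 − 0.778²) = 1.5917
Δx' = γ(Δx − vΔt) = 1.5917 × (4450 m − 0.778×(2.998×10^8 m/s)×40.0×10^-6 s)
= 1.5917 × (-4879.8 m) = -7.77 km

Δx' ≈ -7.77 km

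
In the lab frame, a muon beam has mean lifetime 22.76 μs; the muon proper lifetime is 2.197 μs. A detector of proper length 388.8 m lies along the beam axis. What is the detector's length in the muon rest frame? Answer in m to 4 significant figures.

L ≈ 37.53 m

Time dilation ⇒ γ = Δt/τ₀ = 22.76/2.197 = 10.3596
Length contraction: L = L₀/γ = 388.8/10.3596 = 37.53 m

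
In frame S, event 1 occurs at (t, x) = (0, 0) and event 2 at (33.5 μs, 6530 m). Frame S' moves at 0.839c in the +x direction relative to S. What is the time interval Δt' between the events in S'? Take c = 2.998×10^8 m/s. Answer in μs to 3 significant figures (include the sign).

γ = 1/√(1 − 0.839²) = 1.8378
Δt' = γ(Δt − vΔx/c²) = 1.8378 × (33.5 μs − 0.839×6530 m / (2.998×10^8 m/s))
= 1.8378 × (15.226 μs) = 28.0 μs

Δt' ≈ 28.0 μs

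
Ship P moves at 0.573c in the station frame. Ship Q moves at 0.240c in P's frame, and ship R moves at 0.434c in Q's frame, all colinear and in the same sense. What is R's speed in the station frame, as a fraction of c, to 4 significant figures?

u ≈ 0.8768c

Compose boost 2: (0.240 + 0.573)/(1 + 0.240×0.573) = 0.8130/1.13752 = 0.714713
Compose boost 3: (0.434 + 0.714713)/(1 + 0.434×0.714713) = 1.14871/1.31019 = 0.8768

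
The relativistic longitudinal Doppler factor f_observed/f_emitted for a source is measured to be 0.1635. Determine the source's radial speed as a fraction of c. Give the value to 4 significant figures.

f_obs/f_src = √((1−β)/(1+β)) = 0.1635  ⇒  (1−β)/(1+β) = 0.0267323
β = |1 − D²|/(1 + D²) = |1 − 0.0267323|/(1 + 0.0267323) = 0.9479

β ≈ 0.9479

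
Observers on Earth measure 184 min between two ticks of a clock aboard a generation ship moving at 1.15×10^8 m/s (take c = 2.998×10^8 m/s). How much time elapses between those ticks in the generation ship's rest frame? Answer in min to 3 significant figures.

τ₀ ≈ 170 min

β = v/c = 1.15×10^8 / 2.998×10^8 = 0.38359
γ = 1/√(1 − 0.38359²) = 1.0828
Proper time: τ₀ = Δt/γ = 184/1.0828 = 170 min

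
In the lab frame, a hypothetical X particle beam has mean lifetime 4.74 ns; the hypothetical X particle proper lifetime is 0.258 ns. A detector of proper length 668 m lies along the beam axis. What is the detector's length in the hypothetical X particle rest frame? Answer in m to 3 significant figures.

L ≈ 36.4 m

Time dilation ⇒ γ = Δt/τ₀ = 4.74/0.258 = 18.372
Length contraction: L = L₀/γ = 668/18.372 = 36.4 m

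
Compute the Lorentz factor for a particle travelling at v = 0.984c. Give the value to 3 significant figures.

γ = 1/√(1 − β²) = 1/√(1 − 0.984²) = 1/√(0.031744) = 5.61

γ ≈ 5.61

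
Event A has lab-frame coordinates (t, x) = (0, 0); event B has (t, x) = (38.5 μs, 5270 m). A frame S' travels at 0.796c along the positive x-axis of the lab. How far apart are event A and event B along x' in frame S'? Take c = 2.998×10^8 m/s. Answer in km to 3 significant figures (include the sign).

γ = 1/√(1 − 0.796²) = 1.6521
Δx' = γ(Δx − vΔt) = 1.6521 × (5270 m − 0.796×(2.998×10^8 m/s)×38.5×10^-6 s)
= 1.6521 × (-3917.7 m) = -6.47 km

Δx' ≈ -6.47 km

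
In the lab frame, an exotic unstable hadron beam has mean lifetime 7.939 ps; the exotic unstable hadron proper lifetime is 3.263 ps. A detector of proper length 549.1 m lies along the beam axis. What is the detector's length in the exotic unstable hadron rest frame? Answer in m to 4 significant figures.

Time dilation ⇒ γ = Δt/τ₀ = 7.939/3.263 = 2.43304
Length contraction: L = L₀/γ = 549.1/2.43304 = 225.7 m

L ≈ 225.7 m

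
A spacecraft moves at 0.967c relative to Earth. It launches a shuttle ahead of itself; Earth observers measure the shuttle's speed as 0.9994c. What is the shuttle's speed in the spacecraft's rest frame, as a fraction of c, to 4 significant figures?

u' ≈ 0.9649c

Inverse velocity addition: u' = (u − v)/(1 − uv/c²)
= (0.9994 − 0.967)/(1 − 0.9994×0.967) = 0.03240/0.0335802 = 0.9649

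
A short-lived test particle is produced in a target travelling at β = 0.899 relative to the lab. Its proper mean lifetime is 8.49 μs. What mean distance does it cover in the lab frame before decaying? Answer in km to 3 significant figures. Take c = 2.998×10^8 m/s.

d ≈ 5.22 km

γ = 1/√(1 − 0.899²) = 2.2834
Dilated lifetime: Δt = γτ₀ = 2.2834 × 8.49 μs = 19.386 μs
d = vΔt = 0.899c × 19.386 μs = 2.6952×10^8 m/s × 1.9386×10^-5 s = 5.22 km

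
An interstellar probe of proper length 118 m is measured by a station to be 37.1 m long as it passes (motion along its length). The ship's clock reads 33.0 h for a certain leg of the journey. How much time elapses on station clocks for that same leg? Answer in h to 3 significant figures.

Length contraction ⇒ γ = L₀/L = 118/37.1 = 3.1806
Time dilation: Δt = γτ₀ = 3.1806 × 33.0 h = 105 h

Δt ≈ 105 h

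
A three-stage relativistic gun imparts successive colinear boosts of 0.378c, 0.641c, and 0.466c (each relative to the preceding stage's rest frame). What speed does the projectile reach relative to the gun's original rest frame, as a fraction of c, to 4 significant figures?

Compose boost 2: (0.641 + 0.378)/(1 + 0.641×0.378) = 1.019/1.24230 = 0.820254
Compose boost 3: (0.466 + 0.820254)/(1 + 0.466×0.820254) = 1.28625/1.38224 = 0.9306

u ≈ 0.9306c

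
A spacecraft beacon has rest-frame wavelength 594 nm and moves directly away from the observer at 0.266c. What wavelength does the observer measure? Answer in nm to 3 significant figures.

λ_obs ≈ 780 nm

Relativistic Doppler: λ_obs = λ_src √((1+β)/(1−β))
= 594 × √(1.2660/0.73400) = 594 × 1.3133 = 780 nm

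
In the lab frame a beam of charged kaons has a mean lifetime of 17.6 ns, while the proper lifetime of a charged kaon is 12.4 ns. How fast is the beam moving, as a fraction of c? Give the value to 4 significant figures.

β ≈ 0.7097

γ = Δt/τ₀ = 17.6/12.4 = 1.41935
β = √(1 − 1/γ²) = √(1 − 1/1.41935²) = 0.7097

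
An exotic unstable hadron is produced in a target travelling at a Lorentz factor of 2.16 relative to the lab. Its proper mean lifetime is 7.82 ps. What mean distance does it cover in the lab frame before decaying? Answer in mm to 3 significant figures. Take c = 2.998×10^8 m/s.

β = √(1 − 1/γ²) = √(1 − 1/2.16²) = 0.88638
Dilated lifetime: Δt = γτ₀ = 2.16 × 7.82 ps = 16.891 ps
d = vΔt = 0.88638c × 16.891 ps = 2.6574×10^8 m/s × 1.6891×10^-11 s = 4.49 mm

d ≈ 4.49 mm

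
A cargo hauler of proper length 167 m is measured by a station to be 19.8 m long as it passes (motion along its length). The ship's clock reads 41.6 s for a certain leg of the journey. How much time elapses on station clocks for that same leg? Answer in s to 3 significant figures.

Δt ≈ 351 s

Length contraction ⇒ γ = L₀/L = 167/19.8 = 8.4343
Time dilation: Δt = γτ₀ = 8.4343 × 41.6 s = 351 s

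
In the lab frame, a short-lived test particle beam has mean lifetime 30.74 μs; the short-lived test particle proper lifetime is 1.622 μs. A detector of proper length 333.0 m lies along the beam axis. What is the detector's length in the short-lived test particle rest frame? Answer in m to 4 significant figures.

Time dilation ⇒ γ = Δt/τ₀ = 30.74/1.622 = 18.9519
Length contraction: L = L₀/γ = 333.0/18.9519 = 17.57 m

L ≈ 17.57 m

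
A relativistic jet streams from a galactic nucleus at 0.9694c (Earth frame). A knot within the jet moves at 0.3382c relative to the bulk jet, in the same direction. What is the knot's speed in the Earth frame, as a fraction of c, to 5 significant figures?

u ≈ 0.98475c

Relativistic velocity addition: u = (u' + v)/(1 + u'v/c²)
= (0.3382 + 0.9694)/(1 + 0.3382×0.9694) = 1.3076/1.327851 = 0.98475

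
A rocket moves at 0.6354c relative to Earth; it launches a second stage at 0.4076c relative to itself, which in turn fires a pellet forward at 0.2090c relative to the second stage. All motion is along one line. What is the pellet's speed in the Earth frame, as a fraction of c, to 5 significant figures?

u ≈ 0.88433c

Compose boost 2: (0.4076 + 0.6354)/(1 + 0.4076×0.6354) = 1.0430/1.258989 = 0.8284425
Compose boost 3: (0.2090 + 0.8284425)/(1 + 0.2090×0.8284425) = 1.037442/1.173144 = 0.88433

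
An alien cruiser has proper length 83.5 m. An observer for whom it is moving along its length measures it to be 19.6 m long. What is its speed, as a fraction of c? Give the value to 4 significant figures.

β ≈ 0.9721

γ = L₀/L = 83.5/19.6 = 4.26020
β = √(1 − 1/γ²) = 0.9721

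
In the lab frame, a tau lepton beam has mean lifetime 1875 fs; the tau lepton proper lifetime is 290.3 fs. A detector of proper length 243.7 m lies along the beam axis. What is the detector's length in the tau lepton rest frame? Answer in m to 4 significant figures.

L ≈ 37.73 m

Time dilation ⇒ γ = Δt/τ₀ = 1875/290.3 = 6.45884
Length contraction: L = L₀/γ = 243.7/6.45884 = 37.73 m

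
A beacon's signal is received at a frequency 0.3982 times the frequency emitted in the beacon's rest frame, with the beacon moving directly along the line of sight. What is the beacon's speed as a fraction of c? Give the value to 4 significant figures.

β ≈ 0.7263

f_obs/f_src = √((1−β)/(1+β)) = 0.3982  ⇒  (1−β)/(1+β) = 0.158563
β = |1 − D²|/(1 + D²) = |1 − 0.158563|/(1 + 0.158563) = 0.7263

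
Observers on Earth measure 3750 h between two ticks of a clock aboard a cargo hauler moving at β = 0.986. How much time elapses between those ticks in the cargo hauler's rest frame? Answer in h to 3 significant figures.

τ₀ ≈ 625 h

γ = 1/√(1 − 0.986²) = 5.9972
Proper time: τ₀ = Δt/γ = 3750/5.9972 = 625 h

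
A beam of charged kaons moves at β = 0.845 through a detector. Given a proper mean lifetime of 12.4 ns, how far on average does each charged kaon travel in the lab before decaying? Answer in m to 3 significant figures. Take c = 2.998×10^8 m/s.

d ≈ 5.87 m

γ = 1/√(1 − 0.845²) = 1.8700
Dilated lifetime: Δt = γτ₀ = 1.8700 × 12.4 ns = 23.188 ns
d = vΔt = 0.845c × 23.188 ns = 2.5333×10^8 m/s × 2.3188×10^-8 s = 5.87 m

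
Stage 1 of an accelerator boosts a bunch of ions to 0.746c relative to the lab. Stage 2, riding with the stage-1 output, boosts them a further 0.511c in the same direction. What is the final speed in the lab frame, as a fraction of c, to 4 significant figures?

Compose boost 2: (0.511 + 0.746)/(1 + 0.511×0.746) = 1.257/1.38121 = 0.9101

u ≈ 0.9101c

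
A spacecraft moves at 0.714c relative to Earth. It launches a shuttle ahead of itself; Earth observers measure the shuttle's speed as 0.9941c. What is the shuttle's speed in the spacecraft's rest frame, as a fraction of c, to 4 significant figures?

u' ≈ 0.9652c

Inverse velocity addition: u' = (u − v)/(1 − uv/c²)
= (0.9941 − 0.714)/(1 − 0.9941×0.714) = 0.2801/0.290213 = 0.9652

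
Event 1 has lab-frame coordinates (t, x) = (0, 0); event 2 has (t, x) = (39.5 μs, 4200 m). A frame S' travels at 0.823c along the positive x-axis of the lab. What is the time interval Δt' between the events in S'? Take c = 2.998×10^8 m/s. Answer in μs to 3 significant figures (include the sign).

γ = 1/√(1 − 0.823²) = 1.7604
Δt' = γ(Δt − vΔx/c²) = 1.7604 × (39.5 μs − 0.823×4200 m / (2.998×10^8 m/s))
= 1.7604 × (27.970 μs) = 49.2 μs

Δt' ≈ 49.2 μs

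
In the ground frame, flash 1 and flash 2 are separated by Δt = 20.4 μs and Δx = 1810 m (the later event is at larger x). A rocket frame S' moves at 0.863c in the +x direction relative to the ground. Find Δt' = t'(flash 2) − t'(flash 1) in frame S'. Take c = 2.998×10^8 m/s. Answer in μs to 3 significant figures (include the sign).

Δt' ≈ 30.1 μs

γ = 1/√(1 − 0.863²) = 1.9794
Δt' = γ(Δt − vΔx/c²) = 1.9794 × (20.4 μs − 0.863×1810 m / (2.998×10^8 m/s))
= 1.9794 × (15.190 μs) = 30.1 μs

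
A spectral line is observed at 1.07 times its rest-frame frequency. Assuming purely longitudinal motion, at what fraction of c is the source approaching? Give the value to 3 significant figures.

β ≈ 0.0676

f_obs/f_src = √((1+β)/(1−β)) = 1.07  ⇒  (1+β)/(1−β) = 1.1449
β = |1 − D²|/(1 + D²) = |1 − 1.1449|/(1 + 1.1449) = 0.0676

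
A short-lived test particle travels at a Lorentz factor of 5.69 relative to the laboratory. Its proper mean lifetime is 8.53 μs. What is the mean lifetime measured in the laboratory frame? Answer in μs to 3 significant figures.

Δt ≈ 48.5 μs

γ = 5.69 (given)
Time dilation: Δt = γτ₀ = 5.69 × 8.53 μs = 48.5 μs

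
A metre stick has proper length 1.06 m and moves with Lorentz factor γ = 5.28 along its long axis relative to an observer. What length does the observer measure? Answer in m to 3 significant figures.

γ = 5.28 (given)
Length contraction: L = L₀/γ = 1.06/5.28 = 0.201 m

L ≈ 0.201 m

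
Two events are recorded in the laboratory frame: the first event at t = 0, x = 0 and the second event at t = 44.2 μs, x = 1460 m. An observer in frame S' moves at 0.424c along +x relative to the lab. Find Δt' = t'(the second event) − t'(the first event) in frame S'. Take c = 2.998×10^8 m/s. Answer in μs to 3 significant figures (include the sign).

γ = 1/√(1 − 0.424²) = 1.1042
Δt' = γ(Δt − vΔx/c²) = 1.1042 × (44.2 μs − 0.424×1460 m / (2.998×10^8 m/s))
= 1.1042 × (42.135 μs) = 46.5 μs

Δt' ≈ 46.5 μs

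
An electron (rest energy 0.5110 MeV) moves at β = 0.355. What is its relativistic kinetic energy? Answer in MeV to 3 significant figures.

γ = 1/√(1 − 0.355²) = 1.0697
K = (γ − 1)m₀c² = (1.0697 − 1) × 0.5110 MeV = 0.069672 × 0.5110 MeV = 0.0356 MeV

K ≈ 0.0356 MeV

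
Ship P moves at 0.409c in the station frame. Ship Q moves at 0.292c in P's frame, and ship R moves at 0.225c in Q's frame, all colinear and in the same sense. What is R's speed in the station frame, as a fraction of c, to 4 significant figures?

Compose boost 2: (0.292 + 0.409)/(1 + 0.292×0.409) = 0.7010/1.11943 = 0.626213
Compose boost 3: (0.225 + 0.626213)/(1 + 0.225×0.626213) = 0.851213/1.14090 = 0.7461

u ≈ 0.7461c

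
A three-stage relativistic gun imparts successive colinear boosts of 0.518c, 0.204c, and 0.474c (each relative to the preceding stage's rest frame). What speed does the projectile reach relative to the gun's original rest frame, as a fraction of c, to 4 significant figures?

Compose boost 2: (0.204 + 0.518)/(1 + 0.204×0.518) = 0.7220/1.10567 = 0.652997
Compose boost 3: (0.474 + 0.652997)/(1 + 0.474×0.652997) = 1.12700/1.30952 = 0.8606

u ≈ 0.8606c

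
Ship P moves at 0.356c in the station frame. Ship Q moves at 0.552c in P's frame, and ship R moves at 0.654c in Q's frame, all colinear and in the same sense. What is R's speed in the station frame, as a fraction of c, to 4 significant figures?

Compose boost 2: (0.552 + 0.356)/(1 + 0.552×0.356) = 0.9080/1.19651 = 0.758872
Compose boost 3: (0.654 + 0.758872)/(1 + 0.654×0.758872) = 1.41287/1.49630 = 0.9442

u ≈ 0.9442c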